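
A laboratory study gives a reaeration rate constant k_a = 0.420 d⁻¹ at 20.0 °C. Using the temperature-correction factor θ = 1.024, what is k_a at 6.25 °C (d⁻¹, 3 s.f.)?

k_a(T₂) = k_a(T₁) · θ^(T₂−T₁) = 0.420 × 1.024^(6.25−20.0)
= 0.420 × 1.024^-13.8 = 0.420 × 0.7217 = 0.3031 d⁻¹.

k_a ≈ 0.303 d⁻¹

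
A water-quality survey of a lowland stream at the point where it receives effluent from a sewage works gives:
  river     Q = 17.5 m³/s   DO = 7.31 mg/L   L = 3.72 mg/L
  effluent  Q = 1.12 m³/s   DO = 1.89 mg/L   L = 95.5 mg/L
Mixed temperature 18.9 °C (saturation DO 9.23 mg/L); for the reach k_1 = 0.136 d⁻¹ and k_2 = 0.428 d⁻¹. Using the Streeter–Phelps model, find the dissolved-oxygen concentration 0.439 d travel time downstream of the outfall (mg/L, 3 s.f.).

DO ≈ 6.88 mg/L

Mixed DO = (17.5×7.31 + 1.12×1.89)/(17.5+1.12) = 130.0/18.62 = 6.984 mg/L.
Mixed L₀ = (17.5×3.72 + 1.12×95.5)/(18.62) = 172.1/18.62 = 9.241 mg/L.
Initial deficit D₀ = C_s − DO₀ = 9.23 − 6.984 = 2.246 mg/L.
D(0.439) = [0.136×9.241/(0.428−0.136)](e^(−0.136×0.439) − e^(−0.428×0.439)) + 2.246 e^(−0.428×0.439)
= 4.304 × (0.9420 − 0.8287) + 2.246 × 0.8287 = 2.349 mg/L.
DO = 9.23 − 2.349 = 6.881 mg/L.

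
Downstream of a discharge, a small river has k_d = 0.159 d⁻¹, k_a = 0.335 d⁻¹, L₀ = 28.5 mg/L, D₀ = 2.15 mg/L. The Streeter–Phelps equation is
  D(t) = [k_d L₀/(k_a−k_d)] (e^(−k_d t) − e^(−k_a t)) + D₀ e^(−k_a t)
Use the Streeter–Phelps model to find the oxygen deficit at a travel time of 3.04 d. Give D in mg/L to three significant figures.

D ≈ 7.36 mg/L

k_d L₀/(k_a−k_d) = 0.159×28.5/(0.335−0.159) = 4.532/0.1760 = 25.75 mg/L.
e^(−k_d t) = e^(−0.159×3.040) = 0.6167; e^(−k_a t) = e^(−0.335×3.040) = 0.3612.
D = 25.75 × (0.6167 − 0.3612) + 2.15 × 0.3612 = 6.579 + 0.7765 = 7.356 mg/L.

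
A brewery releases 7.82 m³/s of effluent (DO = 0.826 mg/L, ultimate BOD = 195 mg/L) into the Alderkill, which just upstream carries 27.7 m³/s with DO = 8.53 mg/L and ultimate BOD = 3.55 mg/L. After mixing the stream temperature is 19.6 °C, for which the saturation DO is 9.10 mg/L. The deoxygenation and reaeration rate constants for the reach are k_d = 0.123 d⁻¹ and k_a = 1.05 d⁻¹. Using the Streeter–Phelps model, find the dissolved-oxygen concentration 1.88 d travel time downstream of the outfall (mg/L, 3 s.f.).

DO ≈ 4.82 mg/L

Mixed DO = (27.7×8.53 + 7.82×0.826)/(27.7+7.82) = 242.7/35.52 = 6.834 mg/L.
Mixed L₀ = (27.7×3.55 + 7.82×195)/(35.52) = 1623/35.52 = 45.70 mg/L.
Initial deficit D₀ = C_s − DO₀ = 9.10 − 6.834 = 2.266 mg/L.
D(1.88) = [0.123×45.70/(1.05−0.123)](e^(−0.123×1.88) − e^(−1.05×1.88)) + 2.266 e^(−1.05×1.88)
= 6.064 × (0.7935 − 0.1389) + 2.266 × 0.1389 = 4.284 mg/L.
DO = 9.10 − 4.284 = 4.816 mg/L.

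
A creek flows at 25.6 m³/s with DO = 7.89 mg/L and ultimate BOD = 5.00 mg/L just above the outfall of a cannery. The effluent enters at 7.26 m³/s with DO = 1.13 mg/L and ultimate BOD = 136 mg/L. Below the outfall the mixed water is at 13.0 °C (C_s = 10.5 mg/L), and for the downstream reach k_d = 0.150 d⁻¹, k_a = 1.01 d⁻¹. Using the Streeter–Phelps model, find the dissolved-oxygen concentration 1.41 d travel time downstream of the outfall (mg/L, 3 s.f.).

Mixed DO = (25.6×7.89 + 7.26×1.13)/(25.6+7.26) = 210.2/32.86 = 6.396 mg/L.
Mixed L₀ = (25.6×5.00 + 7.26×136)/(32.86) = 1115/32.86 = 33.94 mg/L.
Initial deficit D₀ = C_s − DO₀ = 10.5 − 6.396 = 4.104 mg/L.
D(1.41) = [0.150×33.94/(1.01−0.150)](e^(−0.150×1.41) − e^(−1.01×1.41)) + 4.104 e^(−1.01×1.41)
= 5.920 × (0.8094 − 0.2407) + 4.104 × 0.2407 = 4.354 mg/L.
DO = 10.5 − 4.354 = 6.146 mg/L.

DO ≈ 6.15 mg/L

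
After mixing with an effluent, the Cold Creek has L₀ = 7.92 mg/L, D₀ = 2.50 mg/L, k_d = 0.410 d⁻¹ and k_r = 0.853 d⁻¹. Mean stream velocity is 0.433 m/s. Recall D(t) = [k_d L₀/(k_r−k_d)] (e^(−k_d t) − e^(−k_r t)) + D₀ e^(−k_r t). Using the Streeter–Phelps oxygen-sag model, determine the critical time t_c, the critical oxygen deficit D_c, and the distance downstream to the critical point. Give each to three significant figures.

With k_r/k_d = 2.080 and 1 − D₀(k_r−k_d)/(k_d L₀) = 0.6589,
t_c = ln(2.080 × 0.6589) / (0.853 − 0.410) = ln(1.371) / 0.4430 = 0.3155/0.4430 = 0.7121 d.
L(t_c) = L₀ e^(−k_d t_c) = 7.92 × 0.7468 = 5.915 mg/L, and at the critical point k_r D_c = k_d L, so D_c = (0.410/0.853) × 5.915 = 2.843 mg/L.
x_c = v t_c = 0.433 m/s × 0.7121 d × 86400 s/d = 26640 m ≈ 26.6 km.

t_c ≈ 0.712 d; D_c ≈ 2.84 mg/L; x_c ≈ 26.6 km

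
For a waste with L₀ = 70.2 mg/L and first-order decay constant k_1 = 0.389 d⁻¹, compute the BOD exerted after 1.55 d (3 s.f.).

y ≈ 31.8 mg/L

y_t = L₀(1 − e^(−k_1 t)) = 70.2 × (1 − e^(−0.389×1.55))
= 70.2 × (1 − 0.5472) = 70.2 × 0.4528 = 31.79 mg/L.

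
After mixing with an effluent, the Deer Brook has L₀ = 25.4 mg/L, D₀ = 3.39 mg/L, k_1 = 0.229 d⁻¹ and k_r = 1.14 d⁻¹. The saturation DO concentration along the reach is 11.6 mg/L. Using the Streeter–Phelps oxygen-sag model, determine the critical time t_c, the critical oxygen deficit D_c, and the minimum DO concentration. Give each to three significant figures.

t_c = [1/(k_r−k_1)] ln[(k_r/k_1)(1 − D₀(k_r−k_1)/(k_1 L₀))]
= [1/(1.14−0.229)] ln[(1.14/0.229)(1 − 3.39×0.9110/(0.229×25.4))]
= (1/0.9110) ln[4.978 × 0.4691] = 1.098 × ln(2.335) = 1.098 × 0.8480 = 0.9309 d.
L(t_c) = L₀ e^(−k_1 t_c) = 25.4 × 0.8080 = 20.52 mg/L, and at the critical point k_r D_c = k_1 L, so D_c = (0.229/1.14) × 20.52 = 4.123 mg/L.
Minimum DO = C_s − D_c = 11.6 − 4.123 = 7.477 mg/L.

t_c ≈ 0.931 d; D_c ≈ 4.12 mg/L; min DO ≈ 7.48 mg/L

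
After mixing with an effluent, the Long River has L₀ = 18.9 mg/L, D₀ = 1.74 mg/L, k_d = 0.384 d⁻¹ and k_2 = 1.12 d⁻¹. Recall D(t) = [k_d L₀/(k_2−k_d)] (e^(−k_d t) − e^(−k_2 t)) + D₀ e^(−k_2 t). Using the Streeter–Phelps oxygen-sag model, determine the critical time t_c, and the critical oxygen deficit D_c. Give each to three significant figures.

t_c ≈ 1.19 d; D_c ≈ 4.10 mg/L

t_c = [1/(k_2−k_d)] ln[(k_2/k_d)(1 − D₀(k_2−k_d)/(k_d L₀))]
= [1/(1.12−0.384)] ln[(1.12/0.384)(1 − 1.74×0.7360/(0.384×18.9))]
= (1/0.7360) ln[2.917 × 0.8235] = 1.359 × ln(2.402) = 1.359 × 0.8763 = 1.191 d.
L(t_c) = L₀ e^(−k_d t_c) = 18.9 × 0.6331 = 11.96 mg/L, and at the critical point k_2 D_c = k_d L, so D_c = (0.384/1.12) × 11.96 = 4.102 mg/L.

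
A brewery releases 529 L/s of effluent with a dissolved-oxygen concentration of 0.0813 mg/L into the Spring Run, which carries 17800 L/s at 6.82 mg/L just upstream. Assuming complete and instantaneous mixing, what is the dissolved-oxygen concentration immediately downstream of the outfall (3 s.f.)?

Flow-weighted mixing: C = (Q_r C_r + Q_w C_w)/(Q_r + Q_w)
= (17800×6.82 + 529×0.0813)/(17800 + 529) = 121400/18330 = 6.626 mg/L.

6.63 mg/L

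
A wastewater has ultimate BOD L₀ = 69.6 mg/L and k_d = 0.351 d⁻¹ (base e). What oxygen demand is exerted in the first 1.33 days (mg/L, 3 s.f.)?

y ≈ 26.0 mg/L

y_t = L₀(1 − e^(−k_d t)) = 69.6 × (1 − e^(−0.351×1.33))
= 69.6 × (1 − 0.6270) = 69.6 × 0.3730 = 25.96 mg/L.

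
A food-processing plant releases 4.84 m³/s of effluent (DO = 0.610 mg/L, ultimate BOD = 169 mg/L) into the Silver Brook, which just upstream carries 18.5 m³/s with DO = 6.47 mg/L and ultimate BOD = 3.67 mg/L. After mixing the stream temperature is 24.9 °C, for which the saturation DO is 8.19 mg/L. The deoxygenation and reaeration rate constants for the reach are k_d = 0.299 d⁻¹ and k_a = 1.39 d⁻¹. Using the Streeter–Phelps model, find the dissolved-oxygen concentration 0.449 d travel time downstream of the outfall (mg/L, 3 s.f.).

Mixed DO = (18.5×6.47 + 4.84×0.610)/(18.5+4.84) = 122.6/23.34 = 5.255 mg/L.
Mixed L₀ = (18.5×3.67 + 4.84×169)/(23.34) = 885.9/23.34 = 37.95 mg/L.
Initial deficit D₀ = C_s − DO₀ = 8.19 − 5.255 = 2.935 mg/L.
D(0.449) = [0.299×37.95/(1.39−0.299)](e^(−0.299×0.449) − e^(−1.39×0.449)) + 2.935 e^(−1.39×0.449)
= 10.40 × (0.8744 − 0.5357) + 2.935 × 0.5357 = 5.095 mg/L.
DO = 8.19 − 5.095 = 3.095 mg/L.

DO ≈ 3.10 mg/L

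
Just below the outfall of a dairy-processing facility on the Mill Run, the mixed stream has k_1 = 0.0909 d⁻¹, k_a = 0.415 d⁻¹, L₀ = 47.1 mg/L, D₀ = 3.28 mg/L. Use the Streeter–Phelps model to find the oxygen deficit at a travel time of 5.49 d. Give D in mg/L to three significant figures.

k_1 L₀/(k_a−k_1) = 0.0909×47.1/(0.415−0.0909) = 4.281/0.3241 = 13.21 mg/L.
e^(−k_1 t) = e^(−0.0909×5.490) = 0.6071; e^(−k_a t) = e^(−0.415×5.490) = 0.1025.
D = 13.21 × (0.6071 − 0.1025) + 3.28 × 0.1025 = 6.667 + 0.3360 = 7.003 mg/L.

D ≈ 7.00 mg/L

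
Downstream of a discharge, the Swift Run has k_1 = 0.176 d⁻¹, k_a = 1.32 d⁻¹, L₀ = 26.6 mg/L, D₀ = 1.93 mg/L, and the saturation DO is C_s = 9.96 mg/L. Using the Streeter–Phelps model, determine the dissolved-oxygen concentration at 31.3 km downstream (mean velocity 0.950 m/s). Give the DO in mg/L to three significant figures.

Travel time t = x/v = 31.3 km / (0.950 m/s) = 31300 m / 0.950 m/s = 32950 s = 0.3813 d.
k_1 L₀/(k_a−k_1) = 0.176×26.6/(1.32−0.176) = 4.682/1.144 = 4.092 mg/L.
e^(−k_1 t) = e^(−0.176×0.3813) = 0.9351; e^(−k_a t) = e^(−1.32×0.3813) = 0.6045.
D = 4.092 × (0.9351 − 0.6045) + 1.93 × 0.6045 = 1.353 + 1.167 = 2.520 mg/L.
DO = C_s − D = 9.96 − 2.520 = 7.440 mg/L.

DO ≈ 7.44 mg/L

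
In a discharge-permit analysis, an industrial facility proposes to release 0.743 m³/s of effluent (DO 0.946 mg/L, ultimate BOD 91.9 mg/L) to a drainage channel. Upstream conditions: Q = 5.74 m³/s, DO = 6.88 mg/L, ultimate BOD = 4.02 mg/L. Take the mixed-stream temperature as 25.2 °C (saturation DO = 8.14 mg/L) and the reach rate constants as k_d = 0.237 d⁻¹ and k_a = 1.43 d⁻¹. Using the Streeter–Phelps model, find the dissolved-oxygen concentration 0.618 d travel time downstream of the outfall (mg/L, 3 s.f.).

Mixed DO = (5.74×6.88 + 0.743×0.946)/(5.74+0.743) = 40.19/6.483 = 6.200 mg/L.
Mixed L₀ = (5.74×4.02 + 0.743×91.9)/(6.483) = 91.36/6.483 = 14.09 mg/L.
Initial deficit D₀ = C_s − DO₀ = 8.14 − 6.200 = 1.940 mg/L.
D(0.618) = [0.237×14.09/(1.43−0.237)](e^(−0.237×0.618) − e^(−1.43×0.618)) + 1.940 e^(−1.43×0.618)
= 2.799 × (0.8638 − 0.4132) + 1.940 × 0.4132 = 2.063 mg/L.
DO = 8.14 − 2.063 = 6.077 mg/L.

DO ≈ 6.08 mg/L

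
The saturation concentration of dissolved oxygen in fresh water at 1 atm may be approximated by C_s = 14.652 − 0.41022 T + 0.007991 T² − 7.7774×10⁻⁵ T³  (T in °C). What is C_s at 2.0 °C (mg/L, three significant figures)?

C_s ≈ 13.9 mg/L

C_s = 14.652 − 0.41022×2.0 + 0.007991×2.0² − 7.7774×10⁻⁵×2.0³ = 13.86 mg/L.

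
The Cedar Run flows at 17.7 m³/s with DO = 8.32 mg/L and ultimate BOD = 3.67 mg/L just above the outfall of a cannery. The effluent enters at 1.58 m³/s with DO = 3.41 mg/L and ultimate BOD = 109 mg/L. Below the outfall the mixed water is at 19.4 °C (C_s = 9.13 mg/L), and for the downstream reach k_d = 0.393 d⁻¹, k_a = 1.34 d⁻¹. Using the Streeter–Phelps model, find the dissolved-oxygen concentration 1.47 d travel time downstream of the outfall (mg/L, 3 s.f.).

Mixed DO = (17.7×8.32 + 1.58×3.41)/(17.7+1.58) = 152.7/19.28 = 7.918 mg/L.
Mixed L₀ = (17.7×3.67 + 1.58×109)/(19.28) = 237.2/19.28 = 12.30 mg/L.
Initial deficit D₀ = C_s − DO₀ = 9.13 − 7.918 = 1.212 mg/L.
D(1.47) = [0.393×12.30/(1.34−0.393)](e^(−0.393×1.47) − e^(−1.34×1.47)) + 1.212 e^(−1.34×1.47)
= 5.105 × (0.5612 − 0.1395) + 1.212 × 0.1395 = 2.322 mg/L.
DO = 9.13 − 2.322 = 6.808 mg/L.

DO ≈ 6.81 mg/L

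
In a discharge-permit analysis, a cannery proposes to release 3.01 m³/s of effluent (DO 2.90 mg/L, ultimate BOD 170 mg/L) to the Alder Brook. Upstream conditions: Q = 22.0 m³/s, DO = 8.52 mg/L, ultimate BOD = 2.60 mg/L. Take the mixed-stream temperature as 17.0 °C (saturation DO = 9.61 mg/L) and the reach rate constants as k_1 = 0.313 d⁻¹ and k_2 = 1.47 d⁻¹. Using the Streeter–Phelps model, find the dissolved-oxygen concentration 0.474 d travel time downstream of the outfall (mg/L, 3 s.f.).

DO ≈ 6.49 mg/L

Mixed DO = (22.0×8.52 + 3.01×2.90)/(22.0+3.01) = 196.2/25.01 = 7.844 mg/L.
Mixed L₀ = (22.0×2.60 + 3.01×170)/(25.01) = 568.9/25.01 = 22.75 mg/L.
Initial deficit D₀ = C_s − DO₀ = 9.61 − 7.844 = 1.766 mg/L.
D(0.474) = [0.313×22.75/(1.47−0.313)](e^(−0.313×0.474) − e^(−1.47×0.474)) + 1.766 e^(−1.47×0.474)
= 6.154 × (0.8621 − 0.4982) + 1.766 × 0.4982 = 3.119 mg/L.
DO = 9.61 − 3.119 = 6.491 mg/L.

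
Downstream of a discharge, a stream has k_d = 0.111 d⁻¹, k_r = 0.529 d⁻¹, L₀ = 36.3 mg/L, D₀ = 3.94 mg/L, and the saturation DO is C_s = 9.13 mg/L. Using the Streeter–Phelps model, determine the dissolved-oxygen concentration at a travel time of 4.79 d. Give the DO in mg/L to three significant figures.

k_d L₀/(k_r−k_d) = 0.111×36.3/(0.529−0.111) = 4.029/0.4180 = 9.639 mg/L.
e^(−k_d t) = e^(−0.111×4.790) = 0.5876; e^(−k_r t) = e^(−0.529×4.790) = 0.07935.
D = 9.639 × (0.5876 − 0.07935) + 3.94 × 0.07935 = 4.899 + 0.3126 = 5.212 mg/L.
DO = C_s − D = 9.13 − 5.212 = 3.918 mg/L.

DO ≈ 3.92 mg/L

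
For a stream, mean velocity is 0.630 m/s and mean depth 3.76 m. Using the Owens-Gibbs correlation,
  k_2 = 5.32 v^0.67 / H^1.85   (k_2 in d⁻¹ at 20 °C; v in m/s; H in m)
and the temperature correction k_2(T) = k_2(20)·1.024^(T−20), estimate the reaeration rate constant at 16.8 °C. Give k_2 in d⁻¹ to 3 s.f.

k_2(20) = 5.32 × 0.630^0.67 / 3.76^1.85 = 5.32 × 0.7338 / 11.59 = 0.3368 d⁻¹.
k_2(16.8) = 0.3368 × 1.024^(16.8−20) = 0.3368 × 0.9269 = 0.3122 d⁻¹.

k_2 ≈ 0.312 d⁻¹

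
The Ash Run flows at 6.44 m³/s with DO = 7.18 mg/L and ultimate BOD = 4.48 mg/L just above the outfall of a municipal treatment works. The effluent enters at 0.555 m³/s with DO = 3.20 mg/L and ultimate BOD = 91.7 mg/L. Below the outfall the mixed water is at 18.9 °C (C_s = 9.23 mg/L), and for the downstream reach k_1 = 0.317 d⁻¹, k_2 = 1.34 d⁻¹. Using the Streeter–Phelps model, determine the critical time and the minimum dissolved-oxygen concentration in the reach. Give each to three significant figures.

t_c ≈ 0.326 d; minimum DO ≈ 6.80 mg/L

Mixed DO = (6.44×7.18 + 0.555×3.20)/(6.44+0.555) = 48.02/6.995 = 6.864 mg/L.
Mixed L₀ = (6.44×4.48 + 0.555×91.7)/(6.995) = 79.74/6.995 = 11.40 mg/L.
Initial deficit D₀ = C_s − DO₀ = 9.23 − 6.864 = 2.366 mg/L.
t_c = (1/1.023) ln[(1.34/0.317)(1 − 2.366×1.023/(0.317×11.40))] = 0.9775 × ln(1.396) = 0.3263 d.
D_c = (0.317/1.34) × 11.40 × e^(−0.317×0.3263) = 0.2366 × 11.40 × 0.9017 = 2.432 mg/L.
Minimum DO = 9.23 − 2.432 = 6.798 mg/L.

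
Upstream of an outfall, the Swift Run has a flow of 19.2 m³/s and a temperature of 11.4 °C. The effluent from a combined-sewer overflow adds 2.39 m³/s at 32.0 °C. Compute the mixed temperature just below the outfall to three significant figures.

13.7 °C

Flow-weighted mixing: C = (Q_r C_r + Q_w C_w)/(Q_r + Q_w)
= (19.2×11.4 + 2.39×32.0)/(19.2 + 2.39) = 295.4/21.59 = 13.68 °C.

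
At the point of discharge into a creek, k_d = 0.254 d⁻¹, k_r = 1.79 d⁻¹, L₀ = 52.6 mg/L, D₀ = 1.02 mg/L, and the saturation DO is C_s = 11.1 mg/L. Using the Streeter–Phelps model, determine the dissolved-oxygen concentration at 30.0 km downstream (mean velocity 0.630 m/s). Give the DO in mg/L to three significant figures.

Travel time t = x/v = 30.0 km / (0.630 m/s) = 30000 m / 0.630 m/s = 47620 s = 0.5511 d.
k_d L₀/(k_r−k_d) = 0.254×52.6/(1.79−0.254) = 13.36/1.536 = 8.698 mg/L.
e^(−k_d t) = e^(−0.254×0.5511) = 0.8694; e^(−k_r t) = e^(−1.79×0.5511) = 0.3729.
D = 8.698 × (0.8694 − 0.3729) + 1.02 × 0.3729 = 4.319 + 0.3803 = 4.699 mg/L.
DO = C_s − D = 11.1 − 4.699 = 6.401 mg/L.

DO ≈ 6.40 mg/L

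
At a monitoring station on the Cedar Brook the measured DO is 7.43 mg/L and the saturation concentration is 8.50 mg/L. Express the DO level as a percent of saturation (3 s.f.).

% saturation = C/C_s × 100 = 7.43/8.50 × 100 = 87.4 %.

87.4 % saturation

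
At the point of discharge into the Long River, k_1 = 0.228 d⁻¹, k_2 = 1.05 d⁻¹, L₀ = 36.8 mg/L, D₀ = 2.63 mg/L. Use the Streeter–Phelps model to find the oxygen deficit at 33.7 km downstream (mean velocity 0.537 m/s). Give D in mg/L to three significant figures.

D ≈ 5.12 mg/L

Travel time t = x/v = 33.7 km / (0.537 m/s) = 33700 m / 0.537 m/s = 62760 s = 0.7263 d.
k_1 L₀/(k_2−k_1) = 0.228×36.8/(1.05−0.228) = 8.390/0.8220 = 10.21 mg/L.
e^(−k_1 t) = e^(−0.228×0.7263) = 0.8474; e^(−k_2 t) = e^(−1.05×0.7263) = 0.4664.
D = 10.21 × (0.8474 − 0.4664) + 2.63 × 0.4664 = 3.889 + 1.227 = 5.115 mg/L.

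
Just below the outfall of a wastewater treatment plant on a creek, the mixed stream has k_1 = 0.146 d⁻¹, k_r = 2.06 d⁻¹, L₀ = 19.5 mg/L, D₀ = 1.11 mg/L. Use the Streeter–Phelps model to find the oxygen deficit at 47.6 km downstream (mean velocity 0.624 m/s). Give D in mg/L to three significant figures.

Travel time t = x/v = 47.6 km / (0.624 m/s) = 47600 m / 0.624 m/s = 76280 s = 0.8829 d.
k_1 L₀/(k_r−k_1) = 0.146×19.5/(2.06−0.146) = 2.847/1.914 = 1.487 mg/L.
e^(−k_1 t) = e^(−0.146×0.8829) = 0.8791; e^(−k_r t) = e^(−2.06×0.8829) = 0.1622.
D = 1.487 × (0.8791 − 0.1622) + 1.11 × 0.1622 = 1.066 + 0.1801 = 1.246 mg/L.

D ≈ 1.25 mg/L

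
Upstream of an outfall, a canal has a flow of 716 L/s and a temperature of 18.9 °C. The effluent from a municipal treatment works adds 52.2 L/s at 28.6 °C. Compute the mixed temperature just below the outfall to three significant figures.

19.6 °C

Flow-weighted mixing: C = (Q_r C_r + Q_w C_w)/(Q_r + Q_w)
= (716×18.9 + 52.2×28.6)/(716 + 52.2) = 15030/768.2 = 19.56 °C.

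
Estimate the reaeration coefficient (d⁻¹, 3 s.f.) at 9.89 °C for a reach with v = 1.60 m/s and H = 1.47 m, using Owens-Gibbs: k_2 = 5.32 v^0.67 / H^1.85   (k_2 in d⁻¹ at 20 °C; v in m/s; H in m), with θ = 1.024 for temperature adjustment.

k_2 ≈ 2.81 d⁻¹

k_2(20) = 5.32 × 1.60^0.67 / 1.47^1.85 = 5.32 × 1.370 / 2.040 = 3.574 d⁻¹.
k_2(9.89) = 3.574 × 1.024^(9.89−20) = 3.574 × 0.7868 = 2.812 d⁻¹.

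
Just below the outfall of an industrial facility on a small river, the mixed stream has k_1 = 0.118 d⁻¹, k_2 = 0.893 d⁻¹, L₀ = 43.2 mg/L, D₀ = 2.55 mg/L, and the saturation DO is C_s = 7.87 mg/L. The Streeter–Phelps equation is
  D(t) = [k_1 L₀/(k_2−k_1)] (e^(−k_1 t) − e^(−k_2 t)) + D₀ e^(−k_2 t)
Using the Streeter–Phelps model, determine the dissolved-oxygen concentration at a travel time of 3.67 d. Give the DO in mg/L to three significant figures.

DO ≈ 3.76 mg/L

k_1 L₀/(k_2−k_1) = 0.118×43.2/(0.893−0.118) = 5.098/0.7750 = 6.578 mg/L.
e^(−k_1 t) = e^(−0.118×3.670) = 0.6485; e^(−k_2 t) = e^(−0.893×3.670) = 0.03773.
D = 6.578 × (0.6485 − 0.03773) + 2.55 × 0.03773 = 4.018 + 0.09621 = 4.114 mg/L.
DO = C_s − D = 7.87 − 4.114 = 3.756 mg/L.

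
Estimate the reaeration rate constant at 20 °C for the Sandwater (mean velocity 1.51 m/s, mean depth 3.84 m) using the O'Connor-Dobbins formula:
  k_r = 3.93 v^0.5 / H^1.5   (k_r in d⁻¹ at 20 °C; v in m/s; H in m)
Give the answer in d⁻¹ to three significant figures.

k_r ≈ 0.642 d⁻¹

k_r = 3.93 × 1.51^0.5 / 3.84^1.5 = 3.93 × 1.229 / 7.525 = 0.6418 d⁻¹.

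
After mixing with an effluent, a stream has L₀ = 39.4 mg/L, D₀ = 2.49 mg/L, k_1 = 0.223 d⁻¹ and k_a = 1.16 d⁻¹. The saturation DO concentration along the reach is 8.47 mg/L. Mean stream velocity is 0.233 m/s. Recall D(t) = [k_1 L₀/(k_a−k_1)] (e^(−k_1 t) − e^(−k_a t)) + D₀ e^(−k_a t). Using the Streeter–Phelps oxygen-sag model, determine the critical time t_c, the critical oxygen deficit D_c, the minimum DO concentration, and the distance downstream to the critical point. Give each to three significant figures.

t_c = [1/(k_a−k_1)] ln[(k_a/k_1)(1 − D₀(k_a−k_1)/(k_1 L₀))]
= [1/(1.16−0.223)] ln[(1.16/0.223)(1 − 2.49×0.9370/(0.223×39.4))]
= (1/0.9370) ln[5.202 × 0.7345] = 1.067 × ln(3.820) = 1.067 × 1.340 = 1.430 d.
D_c = (k_1/k_a) L₀ e^(−k_1 t_c) = (0.223/1.16) × 39.4 × e^(−0.223×1.430) = 0.1922 × 39.4 × 0.7269 = 5.506 mg/L.
Minimum DO = C_s − D_c = 8.47 − 5.506 = 2.964 mg/L.
x_c = v t_c = 0.233 m/s × 1.430 d × 86400 s/d = 28800 m ≈ 28.8 km.

t_c ≈ 1.43 d; D_c ≈ 5.51 mg/L; min DO ≈ 2.96 mg/L; x_c ≈ 28.8 km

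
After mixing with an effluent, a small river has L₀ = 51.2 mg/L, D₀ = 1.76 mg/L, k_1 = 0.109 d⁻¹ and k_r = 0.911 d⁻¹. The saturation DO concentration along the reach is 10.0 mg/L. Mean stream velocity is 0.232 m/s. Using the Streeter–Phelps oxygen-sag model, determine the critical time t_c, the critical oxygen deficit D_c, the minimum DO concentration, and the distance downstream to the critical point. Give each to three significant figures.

t_c ≈ 2.28 d; D_c ≈ 4.78 mg/L; min DO ≈ 5.22 mg/L; x_c ≈ 45.8 km

At the critical point dD/dt = 0, so k_1 L₀ e^(−k_1 t) = k_r D. Substituting D(t) from the Streeter–Phelps equation and solving for t gives
t_c = ln[(k_r/k_1)(1 − D₀(k_r−k_1)/(k_1 L₀))] / (k_r−k_1).
Here k_r−k_1 = 0.8020 d⁻¹ and 1 − D₀(k_r−k_1)/(k_1 L₀) = 1 − 1.76×0.8020/(0.109×51.2) = 0.7471, so
t_c = ln(8.358 × 0.7471) / 0.8020 = 1.832 / 0.8020 = 2.284 d.
L(t_c) = L₀ e^(−k_1 t_c) = 51.2 × 0.7796 = 39.92 mg/L, and at the critical point k_r D_c = k_1 L, so D_c = (0.109/0.911) × 39.92 = 4.776 mg/L.
Minimum DO = C_s − D_c = 10.0 − 4.776 = 5.224 mg/L.
x_c = v t_c = 0.232 m/s × 2.284 d × 86400 s/d = 45780 m ≈ 45.8 km.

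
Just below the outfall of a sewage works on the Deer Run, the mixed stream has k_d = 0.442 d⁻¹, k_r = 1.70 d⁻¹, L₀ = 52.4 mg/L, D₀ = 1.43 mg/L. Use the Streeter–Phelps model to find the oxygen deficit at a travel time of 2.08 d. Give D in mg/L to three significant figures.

D ≈ 6.85 mg/L

k_d L₀/(k_r−k_d) = 0.442×52.4/(1.70−0.442) = 23.16/1.258 = 18.41 mg/L.
e^(−k_d t) = e^(−0.442×2.080) = 0.3988; e^(−k_r t) = e^(−1.70×2.080) = 0.02913.
D = 18.41 × (0.3988 − 0.02913) + 1.43 × 0.02913 = 6.805 + 0.04166 = 6.847 mg/L.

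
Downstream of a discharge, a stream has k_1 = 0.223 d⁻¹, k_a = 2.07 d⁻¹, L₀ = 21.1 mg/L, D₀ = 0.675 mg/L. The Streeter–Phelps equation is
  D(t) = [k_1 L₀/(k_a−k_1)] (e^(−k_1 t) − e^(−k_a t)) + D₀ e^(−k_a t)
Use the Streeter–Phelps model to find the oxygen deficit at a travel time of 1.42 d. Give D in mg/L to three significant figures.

k_1 L₀/(k_a−k_1) = 0.223×21.1/(2.07−0.223) = 4.705/1.847 = 2.548 mg/L.
e^(−k_1 t) = e^(−0.223×1.420) = 0.7286; e^(−k_a t) = e^(−2.07×1.420) = 0.05290.
D = 2.548 × (0.7286 − 0.05290) + 0.675 × 0.05290 = 1.721 + 0.03571 = 1.757 mg/L.

D ≈ 1.76 mg/L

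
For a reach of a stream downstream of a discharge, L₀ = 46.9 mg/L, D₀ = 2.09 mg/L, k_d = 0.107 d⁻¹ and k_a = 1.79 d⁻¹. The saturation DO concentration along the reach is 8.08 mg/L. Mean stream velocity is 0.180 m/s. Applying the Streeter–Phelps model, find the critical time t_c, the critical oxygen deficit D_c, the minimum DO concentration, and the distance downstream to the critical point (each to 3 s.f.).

t_c ≈ 0.957 d; D_c ≈ 2.53 mg/L; min DO ≈ 5.55 mg/L; x_c ≈ 14.9 km

With k_a/k_d = 16.73 and 1 − D₀(k_a−k_d)/(k_d L₀) = 0.2991,
t_c = ln(16.73 × 0.2991) / (1.79 − 0.107) = ln(5.003) / 1.683 = 1.610/1.683 = 0.9567 d.
L(t_c) = L₀ e^(−k_d t_c) = 46.9 × 0.9027 = 42.34 mg/L, and at the critical point k_a D_c = k_d L, so D_c = (0.107/1.79) × 42.34 = 2.531 mg/L.
Minimum DO = C_s − D_c = 8.08 − 2.531 = 5.549 mg/L.
x_c = v t_c = 0.180 m/s × 0.9567 d × 86400 s/d = 14880 m ≈ 14.9 km.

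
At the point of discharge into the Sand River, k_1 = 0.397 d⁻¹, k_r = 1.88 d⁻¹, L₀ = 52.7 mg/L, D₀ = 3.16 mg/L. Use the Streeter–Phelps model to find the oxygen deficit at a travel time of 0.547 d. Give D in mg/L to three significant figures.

k_1 L₀/(k_r−k_1) = 0.397×52.7/(1.88−0.397) = 20.92/1.483 = 14.11 mg/L.
e^(−k_1 t) = e^(−0.397×0.5470) = 0.8048; e^(−k_r t) = e^(−1.88×0.5470) = 0.3576.
D = 14.11 × (0.8048 − 0.3576) + 3.16 × 0.3576 = 6.309 + 1.130 = 7.439 mg/L.

D ≈ 7.44 mg/L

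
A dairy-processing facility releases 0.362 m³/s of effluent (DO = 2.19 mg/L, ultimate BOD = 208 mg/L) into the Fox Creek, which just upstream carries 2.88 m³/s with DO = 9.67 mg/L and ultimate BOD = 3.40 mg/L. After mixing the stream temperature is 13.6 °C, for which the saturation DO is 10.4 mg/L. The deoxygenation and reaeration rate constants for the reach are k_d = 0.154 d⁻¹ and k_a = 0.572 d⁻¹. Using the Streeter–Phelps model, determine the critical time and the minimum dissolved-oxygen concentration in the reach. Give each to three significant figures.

t_c ≈ 2.72 d; minimum DO ≈ 5.75 mg/L

Mixed DO = (2.88×9.67 + 0.362×2.19)/(2.88+0.362) = 28.64/3.242 = 8.835 mg/L.
Mixed L₀ = (2.88×3.40 + 0.362×208)/(3.242) = 85.09/3.242 = 26.25 mg/L.
Initial deficit D₀ = C_s − DO₀ = 10.4 − 8.835 = 1.565 mg/L.
t_c = (1/0.4180) ln[(0.572/0.154)(1 − 1.565×0.4180/(0.154×26.25))] = 2.392 × ln(3.113) = 2.717 d.
D_c = (0.154/0.572) × 26.25 × e^(−0.154×2.717) = 0.2692 × 26.25 × 0.6581 = 4.650 mg/L.
Minimum DO = 10.4 − 4.650 = 5.750 mg/L.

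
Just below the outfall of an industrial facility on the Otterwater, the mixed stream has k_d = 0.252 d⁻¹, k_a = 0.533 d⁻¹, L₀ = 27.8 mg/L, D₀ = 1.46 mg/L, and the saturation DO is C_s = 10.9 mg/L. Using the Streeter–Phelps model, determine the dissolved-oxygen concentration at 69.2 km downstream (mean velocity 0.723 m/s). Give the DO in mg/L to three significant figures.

Travel time t = x/v = 69.2 km / (0.723 m/s) = 69200 m / 0.723 m/s = 95710 s = 1.108 d.
k_d L₀/(k_a−k_d) = 0.252×27.8/(0.533−0.252) = 7.006/0.2810 = 24.93 mg/L.
e^(−k_d t) = e^(−0.252×1.108) = 0.7564; e^(−k_a t) = e^(−0.533×1.108) = 0.5541.
D = 24.93 × (0.7564 − 0.5541) + 1.46 × 0.5541 = 5.045 + 0.8090 = 5.853 mg/L.
DO = C_s − D = 10.9 − 5.853 = 5.047 mg/L.

DO ≈ 5.05 mg/L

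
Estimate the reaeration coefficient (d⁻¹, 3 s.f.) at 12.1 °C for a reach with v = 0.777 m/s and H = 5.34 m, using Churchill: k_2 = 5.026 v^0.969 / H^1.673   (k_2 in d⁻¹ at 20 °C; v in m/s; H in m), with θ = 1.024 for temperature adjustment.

k_2 ≈ 0.198 d⁻¹

k_2(20) = 5.026 × 0.777^0.969 / 5.34^1.673 = 5.026 × 0.7831 / 16.49 = 0.2387 d⁻¹.
k_2(12.1) = 0.2387 × 1.024^(12.1−20) = 0.2387 × 0.8291 = 0.1979 d⁻¹.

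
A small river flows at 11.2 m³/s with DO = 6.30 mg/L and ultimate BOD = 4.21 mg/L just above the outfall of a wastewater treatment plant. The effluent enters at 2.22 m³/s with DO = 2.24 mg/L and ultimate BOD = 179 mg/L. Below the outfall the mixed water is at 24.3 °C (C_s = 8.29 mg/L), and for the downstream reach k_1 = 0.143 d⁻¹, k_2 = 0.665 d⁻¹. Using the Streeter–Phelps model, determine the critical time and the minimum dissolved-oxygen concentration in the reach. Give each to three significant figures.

t_c ≈ 2.28 d; minimum DO ≈ 3.15 mg/L

Mixed DO = (11.2×6.30 + 2.22×2.24)/(11.2+2.22) = 75.53/13.42 = 5.628 mg/L.
Mixed L₀ = (11.2×4.21 + 2.22×179)/(13.42) = 444.5/13.42 = 33.12 mg/L.
Initial deficit D₀ = C_s − DO₀ = 8.29 − 5.628 = 2.662 mg/L.
t_c = (1/0.5220) ln[(0.665/0.143)(1 − 2.662×0.5220/(0.143×33.12))] = 1.916 × ln(3.286) = 2.279 d.
D_c = (0.143/0.665) × 33.12 × e^(−0.143×2.279) = 0.2150 × 33.12 × 0.7219 = 5.142 mg/L.
Minimum DO = 8.29 − 5.142 = 3.148 mg/L.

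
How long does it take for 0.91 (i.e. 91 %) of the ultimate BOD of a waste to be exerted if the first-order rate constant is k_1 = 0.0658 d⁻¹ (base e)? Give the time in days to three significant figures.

t ≈ 36.6 d

y/L₀ = 1 − e^(−k_1 t) = 0.91 ⇒ e^(−k_1 t) = 0.0900
t = −ln(0.0900) / 0.0658 = 2.408 / 0.0658 = 36.59 d.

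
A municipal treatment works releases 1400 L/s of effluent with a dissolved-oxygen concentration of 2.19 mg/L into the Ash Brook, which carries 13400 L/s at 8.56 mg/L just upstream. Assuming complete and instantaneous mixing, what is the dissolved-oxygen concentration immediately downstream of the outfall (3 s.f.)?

Flow-weighted mixing: C = (Q_r C_r + Q_w C_w)/(Q_r + Q_w)
= (13400×8.56 + 1400×2.19)/(13400 + 1400) = 117800/14800 = 7.957 mg/L.

7.96 mg/L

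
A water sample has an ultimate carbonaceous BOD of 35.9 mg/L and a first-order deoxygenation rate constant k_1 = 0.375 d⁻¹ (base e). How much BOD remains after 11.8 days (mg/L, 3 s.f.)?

L ≈ 0.430 mg/L

L_t = L₀ e^(−k_1 t) = 35.9 × e^(−0.375×11.8) = 35.9 × 0.01197 = 0.4299 mg/L.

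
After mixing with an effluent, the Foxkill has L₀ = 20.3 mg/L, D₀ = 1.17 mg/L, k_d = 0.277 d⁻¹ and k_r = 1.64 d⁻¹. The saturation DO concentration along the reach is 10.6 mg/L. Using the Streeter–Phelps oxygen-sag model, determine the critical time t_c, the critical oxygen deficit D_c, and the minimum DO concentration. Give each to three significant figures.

t_c ≈ 1.06 d; D_c ≈ 2.56 mg/L; min DO ≈ 8.04 mg/L

t_c = [1/(k_r−k_d)] ln[(k_r/k_d)(1 − D₀(k_r−k_d)/(k_d L₀))]
= [1/(1.64−0.277)] ln[(1.64/0.277)(1 − 1.17×1.363/(0.277×20.3))]
= (1/1.363) ln[5.921 × 0.7164] = 0.7337 × ln(4.242) = 0.7337 × 1.445 = 1.060 d.
L(t_c) = L₀ e^(−k_d t_c) = 20.3 × 0.7455 = 15.13 mg/L, and at the critical point k_r D_c = k_d L, so D_c = (0.277/1.64) × 15.13 = 2.556 mg/L.
Minimum DO = C_s − D_c = 10.6 − 2.556 = 8.044 mg/L.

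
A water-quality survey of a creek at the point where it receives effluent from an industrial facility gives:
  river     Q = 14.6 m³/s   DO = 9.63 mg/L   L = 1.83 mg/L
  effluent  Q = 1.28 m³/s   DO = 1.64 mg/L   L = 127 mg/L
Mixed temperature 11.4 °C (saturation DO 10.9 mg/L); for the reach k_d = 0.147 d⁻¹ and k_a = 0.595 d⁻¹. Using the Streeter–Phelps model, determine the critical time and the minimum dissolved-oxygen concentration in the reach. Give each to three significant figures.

t_c ≈ 1.62 d; minimum DO ≈ 8.58 mg/L

Mixed DO = (14.6×9.63 + 1.28×1.64)/(14.6+1.28) = 142.7/15.88 = 8.986 mg/L.
Mixed L₀ = (14.6×1.83 + 1.28×127)/(15.88) = 189.3/15.88 = 11.92 mg/L.
Initial deficit D₀ = C_s − DO₀ = 10.9 − 8.986 = 1.914 mg/L.
t_c = (1/0.4480) ln[(0.595/0.147)(1 − 1.914×0.4480/(0.147×11.92))] = 2.232 × ln(2.067) = 1.620 d.
D_c = (0.147/0.595) × 11.92 × e^(−0.147×1.620) = 0.2471 × 11.92 × 0.7880 = 2.321 mg/L.
Minimum DO = 10.9 − 2.321 = 8.579 mg/L.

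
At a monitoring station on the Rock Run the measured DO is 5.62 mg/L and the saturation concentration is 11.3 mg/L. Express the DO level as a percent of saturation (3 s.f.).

49.7 % saturation

% saturation = C/C_s × 100 = 5.62/11.3 × 100 = 49.7 %.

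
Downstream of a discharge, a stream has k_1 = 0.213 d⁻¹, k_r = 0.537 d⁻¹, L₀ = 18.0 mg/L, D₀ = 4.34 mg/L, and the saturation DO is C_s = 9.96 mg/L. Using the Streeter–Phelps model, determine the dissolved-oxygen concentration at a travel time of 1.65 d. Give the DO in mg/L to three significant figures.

DO ≈ 4.72 mg/L

k_1 L₀/(k_r−k_1) = 0.213×18.0/(0.537−0.213) = 3.834/0.3240 = 11.83 mg/L.
e^(−k_1 t) = e^(−0.213×1.650) = 0.7037; e^(−k_r t) = e^(−0.537×1.650) = 0.4123.
D = 11.83 × (0.7037 − 0.4123) + 4.34 × 0.4123 = 3.448 + 1.789 = 5.237 mg/L.
DO = C_s − D = 9.96 − 5.237 = 4.723 mg/L.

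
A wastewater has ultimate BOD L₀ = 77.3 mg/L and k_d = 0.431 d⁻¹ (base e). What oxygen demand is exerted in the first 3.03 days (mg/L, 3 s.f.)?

y ≈ 56.4 mg/L

y_t = L₀(1 − e^(−k_d t)) = 77.3 × (1 − e^(−0.431×3.03))
= 77.3 × (1 − 0.2709) = 77.3 × 0.7291 = 56.36 mg/L.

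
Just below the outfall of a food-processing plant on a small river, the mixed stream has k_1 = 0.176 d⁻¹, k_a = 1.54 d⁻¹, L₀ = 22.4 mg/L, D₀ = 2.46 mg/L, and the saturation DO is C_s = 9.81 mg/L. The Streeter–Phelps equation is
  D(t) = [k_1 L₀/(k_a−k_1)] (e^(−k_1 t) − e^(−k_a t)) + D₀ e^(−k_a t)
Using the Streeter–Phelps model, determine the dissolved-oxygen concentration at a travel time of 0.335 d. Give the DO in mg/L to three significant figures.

k_1 L₀/(k_a−k_1) = 0.176×22.4/(1.54−0.176) = 3.942/1.364 = 2.890 mg/L.
e^(−k_1 t) = e^(−0.176×0.3350) = 0.9427; e^(−k_a t) = e^(−1.54×0.3350) = 0.5970.
D = 2.890 × (0.9427 − 0.5970) + 2.46 × 0.5970 = 0.9994 + 1.469 = 2.468 mg/L.
DO = C_s − D = 9.81 − 2.468 = 7.342 mg/L.

DO ≈ 7.34 mg/L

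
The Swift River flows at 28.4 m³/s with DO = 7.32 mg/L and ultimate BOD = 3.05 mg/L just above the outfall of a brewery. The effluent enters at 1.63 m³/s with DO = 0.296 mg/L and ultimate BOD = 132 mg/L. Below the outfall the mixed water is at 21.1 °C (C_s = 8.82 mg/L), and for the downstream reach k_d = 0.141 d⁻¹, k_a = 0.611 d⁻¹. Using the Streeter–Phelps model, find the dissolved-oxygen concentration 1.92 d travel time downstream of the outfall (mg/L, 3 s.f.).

DO ≈ 6.87 mg/L

Mixed DO = (28.4×7.32 + 1.63×0.296)/(28.4+1.63) = 208.4/30.03 = 6.939 mg/L.
Mixed L₀ = (28.4×3.05 + 1.63×132)/(30.03) = 301.8/30.03 = 10.05 mg/L.
Initial deficit D₀ = C_s − DO₀ = 8.82 − 6.939 = 1.881 mg/L.
D(1.92) = [0.141×10.05/(0.611−0.141)](e^(−0.141×1.92) − e^(−0.611×1.92)) + 1.881 e^(−0.611×1.92)
= 3.015 × (0.7628 − 0.3094) + 1.881 × 0.3094 = 1.949 mg/L.
DO = 8.82 − 1.949 = 6.871 mg/L.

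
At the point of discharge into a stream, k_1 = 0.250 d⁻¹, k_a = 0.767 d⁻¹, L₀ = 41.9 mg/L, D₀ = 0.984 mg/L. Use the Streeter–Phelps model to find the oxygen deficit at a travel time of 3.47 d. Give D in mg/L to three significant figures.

D ≈ 7.16 mg/L

k_1 L₀/(k_a−k_1) = 0.250×41.9/(0.767−0.250) = 10.47/0.5170 = 20.26 mg/L.
e^(−k_1 t) = e^(−0.250×3.470) = 0.4200; e^(−k_a t) = e^(−0.767×3.470) = 0.06984.
D = 20.26 × (0.4200 − 0.06984) + 0.984 × 0.06984 = 7.095 + 0.06873 = 7.163 mg/L.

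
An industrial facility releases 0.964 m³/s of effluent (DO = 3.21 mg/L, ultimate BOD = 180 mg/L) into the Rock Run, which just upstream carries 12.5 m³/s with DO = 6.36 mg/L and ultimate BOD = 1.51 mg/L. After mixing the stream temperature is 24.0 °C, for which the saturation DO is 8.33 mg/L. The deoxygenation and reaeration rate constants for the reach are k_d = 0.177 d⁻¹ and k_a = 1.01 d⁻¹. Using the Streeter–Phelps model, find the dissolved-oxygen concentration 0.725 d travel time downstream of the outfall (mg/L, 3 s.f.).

DO ≈ 6.06 mg/L

Mixed DO = (12.5×6.36 + 0.964×3.21)/(12.5+0.964) = 82.59/13.46 = 6.134 mg/L.
Mixed L₀ = (12.5×1.51 + 0.964×180)/(13.46) = 192.4/13.46 = 14.29 mg/L.
Initial deficit D₀ = C_s − DO₀ = 8.33 − 6.134 = 2.196 mg/L.
D(0.725) = [0.177×14.29/(1.01−0.177)](e^(−0.177×0.725) − e^(−1.01×0.725)) + 2.196 e^(−1.01×0.725)
= 3.036 × (0.8796 − 0.4808) + 2.196 × 0.4808 = 2.266 mg/L.
DO = 8.33 − 2.266 = 6.064 mg/L.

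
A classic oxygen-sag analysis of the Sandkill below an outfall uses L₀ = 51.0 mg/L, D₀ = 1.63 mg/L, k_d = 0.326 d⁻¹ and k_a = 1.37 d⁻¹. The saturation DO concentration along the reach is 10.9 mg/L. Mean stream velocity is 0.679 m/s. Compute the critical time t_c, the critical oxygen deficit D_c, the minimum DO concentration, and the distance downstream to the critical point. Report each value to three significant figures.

With k_a/k_d = 4.202 and 1 − D₀(k_a−k_d)/(k_d L₀) = 0.8976,
t_c = ln(4.202 × 0.8976) / (1.37 − 0.326) = ln(3.772) / 1.044 = 1.328/1.044 = 1.272 d.
D_c = (k_d/k_a) L₀ e^(−k_d t_c) = (0.326/1.37) × 51.0 × e^(−0.326×1.272) = 0.2380 × 51.0 × 0.6606 = 8.017 mg/L.
Minimum DO = C_s − D_c = 10.9 − 8.017 = 2.883 mg/L.
x_c = v t_c = 0.679 m/s × 1.272 d × 86400 s/d = 74610 m ≈ 74.6 km.

t_c ≈ 1.27 d; D_c ≈ 8.02 mg/L; min DO ≈ 2.88 mg/L; x_c ≈ 74.6 km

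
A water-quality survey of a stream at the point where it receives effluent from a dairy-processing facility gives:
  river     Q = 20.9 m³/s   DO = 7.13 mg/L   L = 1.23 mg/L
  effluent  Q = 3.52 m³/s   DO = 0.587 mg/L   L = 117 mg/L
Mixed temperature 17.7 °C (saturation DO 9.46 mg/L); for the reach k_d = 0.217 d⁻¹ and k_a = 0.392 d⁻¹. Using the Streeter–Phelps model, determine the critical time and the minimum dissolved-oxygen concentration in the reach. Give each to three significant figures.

t_c ≈ 2.47 d; minimum DO ≈ 3.65 mg/L

Mixed DO = (20.9×7.13 + 3.52×0.587)/(20.9+3.52) = 151.1/24.42 = 6.187 mg/L.
Mixed L₀ = (20.9×1.23 + 3.52×117)/(24.42) = 437.5/24.42 = 17.92 mg/L.
Initial deficit D₀ = C_s − DO₀ = 9.46 − 6.187 = 3.273 mg/L.
t_c = (1/0.1750) ln[(0.392/0.217)(1 − 3.273×0.1750/(0.217×17.92))] = 5.714 × ln(1.540) = 2.469 d.
D_c = (0.217/0.392) × 17.92 × e^(−0.217×2.469) = 0.5536 × 17.92 × 0.5853 = 5.805 mg/L.
Minimum DO = 9.46 − 5.805 = 3.655 mg/L.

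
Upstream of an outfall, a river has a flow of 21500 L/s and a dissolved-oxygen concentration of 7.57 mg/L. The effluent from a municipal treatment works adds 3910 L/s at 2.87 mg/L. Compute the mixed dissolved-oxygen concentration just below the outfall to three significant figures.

6.85 mg/L

Flow-weighted mixing: C = (Q_r C_r + Q_w C_w)/(Q_r + Q_w)
= (21500×7.57 + 3910×2.87)/(21500 + 3910) = 174000/25410 = 6.847 mg/L.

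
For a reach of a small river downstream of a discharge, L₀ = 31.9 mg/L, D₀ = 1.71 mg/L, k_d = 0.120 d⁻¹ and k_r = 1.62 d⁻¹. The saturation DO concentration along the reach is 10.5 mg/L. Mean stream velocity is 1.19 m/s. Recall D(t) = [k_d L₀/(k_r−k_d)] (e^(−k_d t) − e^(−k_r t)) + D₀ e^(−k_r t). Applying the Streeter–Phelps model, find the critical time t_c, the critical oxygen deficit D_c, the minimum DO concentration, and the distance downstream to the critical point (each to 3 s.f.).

At the critical point dD/dt = 0, so k_d L₀ e^(−k_d t) = k_r D. Substituting D(t) from the Streeter–Phelps equation and solving for t gives
t_c = ln[(k_r/k_d)(1 − D₀(k_r−k_d)/(k_d L₀))] / (k_r−k_d).
Here k_r−k_d = 1.500 d⁻¹ and 1 − D₀(k_r−k_d)/(k_d L₀) = 1 − 1.71×1.500/(0.120×31.9) = 0.3299, so
t_c = ln(13.50 × 0.3299) / 1.500 = 1.494 / 1.500 = 0.9959 d.
L(t_c) = L₀ e^(−k_d t_c) = 31.9 × 0.8874 = 28.31 mg/L, and at the critical point k_r D_c = k_d L, so D_c = (0.120/1.62) × 28.31 = 2.097 mg/L.
Minimum DO = C_s − D_c = 10.5 − 2.097 = 8.403 mg/L.
x_c = v t_c = 1.19 m/s × 0.9959 d × 86400 s/d = 102400 m ≈ 102 km.

t_c ≈ 0.996 d; D_c ≈ 2.10 mg/L; min DO ≈ 8.40 mg/L; x_c ≈ 102 km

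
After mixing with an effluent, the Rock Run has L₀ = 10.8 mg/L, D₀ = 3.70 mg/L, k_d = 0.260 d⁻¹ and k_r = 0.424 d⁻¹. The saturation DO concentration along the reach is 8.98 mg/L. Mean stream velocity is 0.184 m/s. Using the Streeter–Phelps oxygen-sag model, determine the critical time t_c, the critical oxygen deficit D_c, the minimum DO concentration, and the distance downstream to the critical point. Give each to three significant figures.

t_c = [1/(k_r−k_d)] ln[(k_r/k_d)(1 − D₀(k_r−k_d)/(k_d L₀))]
= [1/(0.424−0.260)] ln[(0.424/0.260)(1 − 3.70×0.1640/(0.260×10.8))]
= (1/0.1640) ln[1.631 × 0.7839] = 6.098 × ln(1.278) = 6.098 × 0.2456 = 1.497 d.
D_c = (k_d/k_r) L₀ e^(−k_d t_c) = (0.260/0.424) × 10.8 × e^(−0.260×1.497) = 0.6132 × 10.8 × 0.6775 = 4.487 mg/L.
Minimum DO = C_s − D_c = 8.98 − 4.487 = 4.493 mg/L.
x_c = v t_c = 0.184 m/s × 1.497 d × 86400 s/d = 23810 m ≈ 23.8 km.

t_c ≈ 1.50 d; D_c ≈ 4.49 mg/L; min DO ≈ 4.49 mg/L; x_c ≈ 23.8 km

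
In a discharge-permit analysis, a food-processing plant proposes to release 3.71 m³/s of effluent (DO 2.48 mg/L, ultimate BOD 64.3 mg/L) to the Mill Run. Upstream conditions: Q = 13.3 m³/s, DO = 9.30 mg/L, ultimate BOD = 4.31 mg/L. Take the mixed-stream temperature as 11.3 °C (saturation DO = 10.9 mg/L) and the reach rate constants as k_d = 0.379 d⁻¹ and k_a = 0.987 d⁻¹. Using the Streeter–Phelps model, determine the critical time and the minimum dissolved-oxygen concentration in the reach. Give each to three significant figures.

t_c ≈ 1.02 d; minimum DO ≈ 6.37 mg/L

Mixed DO = (13.3×9.30 + 3.71×2.48)/(13.3+3.71) = 132.9/17.01 = 7.813 mg/L.
Mixed L₀ = (13.3×4.31 + 3.71×64.3)/(17.01) = 295.9/17.01 = 17.39 mg/L.
Initial deficit D₀ = C_s − DO₀ = 10.9 − 7.813 = 3.087 mg/L.
t_c = (1/0.6080) ln[(0.987/0.379)(1 − 3.087×0.6080/(0.379×17.39))] = 1.645 × ln(1.863) = 1.023 d.
D_c = (0.379/0.987) × 17.39 × e^(−0.379×1.023) = 0.3840 × 17.39 × 0.6786 = 4.532 mg/L.
Minimum DO = 10.9 − 4.532 = 6.368 mg/L.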